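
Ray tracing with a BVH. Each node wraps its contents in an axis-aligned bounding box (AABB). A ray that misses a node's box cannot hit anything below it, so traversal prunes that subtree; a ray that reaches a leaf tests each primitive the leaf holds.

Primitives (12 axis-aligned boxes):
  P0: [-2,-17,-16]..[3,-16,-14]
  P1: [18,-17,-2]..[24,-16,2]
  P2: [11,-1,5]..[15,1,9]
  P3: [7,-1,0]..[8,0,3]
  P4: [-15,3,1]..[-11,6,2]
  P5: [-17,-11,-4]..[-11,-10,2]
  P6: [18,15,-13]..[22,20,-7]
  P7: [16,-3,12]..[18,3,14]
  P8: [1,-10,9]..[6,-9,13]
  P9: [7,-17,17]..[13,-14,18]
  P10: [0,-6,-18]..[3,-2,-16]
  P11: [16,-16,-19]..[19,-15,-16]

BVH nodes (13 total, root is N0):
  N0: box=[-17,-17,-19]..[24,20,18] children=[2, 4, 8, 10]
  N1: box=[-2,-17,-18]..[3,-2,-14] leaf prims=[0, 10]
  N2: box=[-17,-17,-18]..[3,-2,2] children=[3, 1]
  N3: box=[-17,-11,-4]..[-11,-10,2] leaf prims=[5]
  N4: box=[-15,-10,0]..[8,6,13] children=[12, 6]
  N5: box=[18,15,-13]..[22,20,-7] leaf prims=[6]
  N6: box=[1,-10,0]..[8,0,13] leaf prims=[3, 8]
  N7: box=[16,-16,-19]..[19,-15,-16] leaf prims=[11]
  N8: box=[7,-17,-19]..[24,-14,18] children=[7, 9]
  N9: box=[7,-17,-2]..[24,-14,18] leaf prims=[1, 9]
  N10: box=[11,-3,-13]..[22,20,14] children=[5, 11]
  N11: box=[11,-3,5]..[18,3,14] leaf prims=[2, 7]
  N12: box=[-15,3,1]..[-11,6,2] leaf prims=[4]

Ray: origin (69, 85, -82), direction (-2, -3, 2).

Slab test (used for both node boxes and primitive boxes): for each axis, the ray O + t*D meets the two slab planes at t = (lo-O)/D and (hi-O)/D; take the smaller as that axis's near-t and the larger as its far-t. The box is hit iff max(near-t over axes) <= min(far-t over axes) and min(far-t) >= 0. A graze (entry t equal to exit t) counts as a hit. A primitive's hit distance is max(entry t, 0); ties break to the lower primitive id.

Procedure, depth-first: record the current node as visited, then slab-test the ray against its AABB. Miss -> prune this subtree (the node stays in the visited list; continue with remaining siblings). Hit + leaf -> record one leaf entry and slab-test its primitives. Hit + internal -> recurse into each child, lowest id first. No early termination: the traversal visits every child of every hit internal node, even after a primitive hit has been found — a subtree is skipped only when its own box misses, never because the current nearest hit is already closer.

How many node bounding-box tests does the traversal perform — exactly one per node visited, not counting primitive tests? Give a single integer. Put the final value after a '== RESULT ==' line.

Trace the traversal:
N0 x:[45/2,43] y:[65/3,34] z:[63/2,50] -> hit [63/2,34], descend [2, 4, 8, 10]
  N2 x:[33,43] y:[29,34] z:[32,42] -> hit [33,34], descend [1, 3]
    N1 x:[33,71/2] y:[29,34] z:[32,34] -> hit [33,34] leaf, test {P0@t=101/3, P10(miss)}
    N3 x:[40,43] y:[95/3,32] z:[39,42] -> miss, prune
  N4 x:[61/2,42] y:[79/3,95/3] z:[41,95/2] -> miss, prune
  N8 x:[45/2,31] y:[33,34] z:[63/2,50] -> miss, prune
  N10 x:[47/2,29] y:[65/3,88/3] z:[69/2,48] -> miss, prune

order=[0, 2, 1, 3, 4, 8, 10]  |boxes|=7  |leaves|=1  hit=P0

== RESULT ==
7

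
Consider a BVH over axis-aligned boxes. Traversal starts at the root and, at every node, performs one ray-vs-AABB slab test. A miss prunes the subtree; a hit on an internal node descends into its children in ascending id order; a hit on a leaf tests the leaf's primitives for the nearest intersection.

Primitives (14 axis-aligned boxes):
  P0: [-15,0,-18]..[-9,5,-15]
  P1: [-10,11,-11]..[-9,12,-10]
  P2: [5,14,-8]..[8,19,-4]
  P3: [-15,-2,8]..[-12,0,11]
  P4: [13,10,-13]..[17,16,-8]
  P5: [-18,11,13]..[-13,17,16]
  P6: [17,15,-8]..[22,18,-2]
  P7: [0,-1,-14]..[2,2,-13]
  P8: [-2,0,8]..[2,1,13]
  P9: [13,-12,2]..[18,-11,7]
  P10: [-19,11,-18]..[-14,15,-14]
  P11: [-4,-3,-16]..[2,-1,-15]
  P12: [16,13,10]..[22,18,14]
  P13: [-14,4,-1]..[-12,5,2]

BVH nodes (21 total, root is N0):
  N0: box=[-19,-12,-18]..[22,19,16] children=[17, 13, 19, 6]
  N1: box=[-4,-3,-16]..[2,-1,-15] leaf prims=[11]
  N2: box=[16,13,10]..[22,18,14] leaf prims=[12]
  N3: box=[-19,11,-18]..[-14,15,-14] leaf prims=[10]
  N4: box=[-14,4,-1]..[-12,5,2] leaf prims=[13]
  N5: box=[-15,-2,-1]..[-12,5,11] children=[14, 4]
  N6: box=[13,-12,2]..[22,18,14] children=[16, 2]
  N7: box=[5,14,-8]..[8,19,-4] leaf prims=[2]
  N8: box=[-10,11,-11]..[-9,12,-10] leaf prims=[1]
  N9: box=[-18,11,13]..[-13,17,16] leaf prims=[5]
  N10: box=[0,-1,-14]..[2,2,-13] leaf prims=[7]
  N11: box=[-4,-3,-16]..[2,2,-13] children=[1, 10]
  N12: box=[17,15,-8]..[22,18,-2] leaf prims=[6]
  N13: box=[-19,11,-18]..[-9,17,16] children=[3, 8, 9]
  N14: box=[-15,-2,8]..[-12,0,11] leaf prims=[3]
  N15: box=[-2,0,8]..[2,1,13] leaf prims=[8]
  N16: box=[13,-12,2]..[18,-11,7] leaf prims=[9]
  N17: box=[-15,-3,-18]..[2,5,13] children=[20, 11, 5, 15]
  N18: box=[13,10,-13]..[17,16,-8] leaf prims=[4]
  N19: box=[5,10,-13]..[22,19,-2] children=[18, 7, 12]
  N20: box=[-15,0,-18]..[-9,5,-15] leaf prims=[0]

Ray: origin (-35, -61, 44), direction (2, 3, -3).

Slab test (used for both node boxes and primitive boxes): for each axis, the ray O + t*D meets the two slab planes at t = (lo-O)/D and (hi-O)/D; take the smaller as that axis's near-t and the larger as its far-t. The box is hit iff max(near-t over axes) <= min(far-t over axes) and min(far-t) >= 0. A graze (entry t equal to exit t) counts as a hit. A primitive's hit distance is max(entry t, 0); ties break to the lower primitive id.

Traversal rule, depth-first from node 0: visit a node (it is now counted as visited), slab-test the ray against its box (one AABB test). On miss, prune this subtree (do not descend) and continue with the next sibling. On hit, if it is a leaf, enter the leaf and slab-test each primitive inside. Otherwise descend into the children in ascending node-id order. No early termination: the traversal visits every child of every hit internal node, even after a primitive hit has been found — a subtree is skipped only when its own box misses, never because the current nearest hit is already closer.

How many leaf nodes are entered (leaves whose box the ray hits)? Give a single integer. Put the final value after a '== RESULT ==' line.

Traverse from the root:
N0 x:[8,57/2] y:[49/3,80/3] z:[28/3,62/3] -> hit [49/3,62/3], descend [6, 13, 17, 19]
  N6 x:[24,57/2] y:[49/3,79/3] z:[10,14] -> miss, prune
  N13 x:[8,13] y:[24,26] z:[28/3,62/3] -> miss, prune
  N17 x:[10,37/2] y:[58/3,22] z:[31/3,62/3] -> miss, prune
  N19 x:[20,57/2] y:[71/3,80/3] z:[46/3,19] -> miss, prune

Summary -> nodes [0, 6, 13, 17, 19]; box-tests=5; leaf-entries=0; first=miss

== RESULT ==
0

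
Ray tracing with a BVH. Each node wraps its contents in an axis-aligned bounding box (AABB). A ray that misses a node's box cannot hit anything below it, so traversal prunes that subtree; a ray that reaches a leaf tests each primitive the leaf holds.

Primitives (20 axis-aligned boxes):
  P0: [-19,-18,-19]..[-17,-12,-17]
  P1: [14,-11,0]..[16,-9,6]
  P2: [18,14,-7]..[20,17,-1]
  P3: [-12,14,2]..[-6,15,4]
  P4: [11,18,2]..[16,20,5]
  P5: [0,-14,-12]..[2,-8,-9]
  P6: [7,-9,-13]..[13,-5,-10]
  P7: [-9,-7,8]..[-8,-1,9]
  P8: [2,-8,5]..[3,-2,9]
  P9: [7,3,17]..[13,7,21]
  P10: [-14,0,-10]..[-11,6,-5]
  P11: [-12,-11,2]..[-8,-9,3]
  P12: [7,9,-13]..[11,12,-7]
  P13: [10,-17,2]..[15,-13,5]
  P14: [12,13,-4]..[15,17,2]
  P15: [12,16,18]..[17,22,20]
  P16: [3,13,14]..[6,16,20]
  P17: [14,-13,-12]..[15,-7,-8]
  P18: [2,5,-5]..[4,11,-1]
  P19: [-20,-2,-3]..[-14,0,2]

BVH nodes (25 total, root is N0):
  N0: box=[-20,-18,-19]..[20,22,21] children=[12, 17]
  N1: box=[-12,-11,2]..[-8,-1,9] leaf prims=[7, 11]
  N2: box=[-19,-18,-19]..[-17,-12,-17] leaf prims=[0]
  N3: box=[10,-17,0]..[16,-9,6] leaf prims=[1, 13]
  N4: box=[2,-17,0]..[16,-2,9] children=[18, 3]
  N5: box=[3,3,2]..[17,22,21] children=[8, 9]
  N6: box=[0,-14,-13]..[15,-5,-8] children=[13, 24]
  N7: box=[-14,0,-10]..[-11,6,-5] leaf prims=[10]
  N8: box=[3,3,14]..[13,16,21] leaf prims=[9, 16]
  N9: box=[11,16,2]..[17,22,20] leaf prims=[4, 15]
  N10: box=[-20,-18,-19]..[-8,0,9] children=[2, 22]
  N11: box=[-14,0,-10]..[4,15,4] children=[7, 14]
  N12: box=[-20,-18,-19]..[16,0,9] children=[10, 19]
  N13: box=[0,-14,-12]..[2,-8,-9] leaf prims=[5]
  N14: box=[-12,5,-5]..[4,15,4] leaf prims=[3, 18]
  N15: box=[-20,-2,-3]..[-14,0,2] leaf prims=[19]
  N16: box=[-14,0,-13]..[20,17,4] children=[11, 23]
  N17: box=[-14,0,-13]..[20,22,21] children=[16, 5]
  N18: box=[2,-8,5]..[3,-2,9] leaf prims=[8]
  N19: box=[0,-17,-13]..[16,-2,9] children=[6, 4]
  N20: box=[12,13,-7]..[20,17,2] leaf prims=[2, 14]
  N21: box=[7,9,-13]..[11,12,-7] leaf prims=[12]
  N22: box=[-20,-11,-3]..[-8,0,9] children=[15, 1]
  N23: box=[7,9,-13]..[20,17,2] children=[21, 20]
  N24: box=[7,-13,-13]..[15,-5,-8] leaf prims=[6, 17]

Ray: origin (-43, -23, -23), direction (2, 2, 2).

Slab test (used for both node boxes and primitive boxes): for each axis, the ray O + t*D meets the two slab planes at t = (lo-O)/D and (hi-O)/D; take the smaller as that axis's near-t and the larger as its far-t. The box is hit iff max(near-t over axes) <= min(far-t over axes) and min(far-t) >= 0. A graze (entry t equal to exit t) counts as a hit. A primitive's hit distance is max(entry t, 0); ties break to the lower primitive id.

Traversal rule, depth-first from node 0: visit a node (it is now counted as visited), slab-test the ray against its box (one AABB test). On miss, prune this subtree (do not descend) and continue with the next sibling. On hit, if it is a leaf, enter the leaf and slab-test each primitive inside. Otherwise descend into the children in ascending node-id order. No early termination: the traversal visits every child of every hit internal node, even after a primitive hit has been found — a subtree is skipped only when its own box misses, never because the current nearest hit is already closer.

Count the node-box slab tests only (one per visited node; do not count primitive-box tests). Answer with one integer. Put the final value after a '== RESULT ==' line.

Traverse from the root:
N0 x:[23/2,63/2] y:[5/2,45/2] z:[2,22] -> hit [23/2,22], descend [12, 17]
  N12 x:[23/2,59/2] y:[5/2,23/2] z:[2,16] -> hit [23/2,23/2], descend [10, 19]
    N10 x:[23/2,35/2] y:[5/2,23/2] z:[2,16] -> hit [23/2,23/2], descend [2, 22]
      N2 x:[12,13] y:[5/2,11/2] z:[2,3] -> miss, prune
      N22 x:[23/2,35/2] y:[6,23/2] z:[10,16] -> hit [23/2,23/2], descend [1, 15]
        N1 x:[31/2,35/2] y:[6,11] z:[25/2,16] -> miss, prune
        N15 x:[23/2,29/2] y:[21/2,23/2] z:[10,25/2] -> hit [23/2,23/2] leaf, test {P19@t=23/2}
    N19 x:[43/2,59/2] y:[3,21/2] z:[5,16] -> miss, prune
  N17 x:[29/2,63/2] y:[23/2,45/2] z:[5,22] -> hit [29/2,22], descend [5, 16]
    N5 x:[23,30] y:[13,45/2] z:[25/2,22] -> miss, prune
    N16 x:[29/2,63/2] y:[23/2,20] z:[5,27/2] -> miss, prune

Visited [0, 12, 10, 2, 22, 1, 15, 19, 17, 5, 16]. Tests: 11 box, 1 leaf. Nearest: P19.

== RESULT ==
11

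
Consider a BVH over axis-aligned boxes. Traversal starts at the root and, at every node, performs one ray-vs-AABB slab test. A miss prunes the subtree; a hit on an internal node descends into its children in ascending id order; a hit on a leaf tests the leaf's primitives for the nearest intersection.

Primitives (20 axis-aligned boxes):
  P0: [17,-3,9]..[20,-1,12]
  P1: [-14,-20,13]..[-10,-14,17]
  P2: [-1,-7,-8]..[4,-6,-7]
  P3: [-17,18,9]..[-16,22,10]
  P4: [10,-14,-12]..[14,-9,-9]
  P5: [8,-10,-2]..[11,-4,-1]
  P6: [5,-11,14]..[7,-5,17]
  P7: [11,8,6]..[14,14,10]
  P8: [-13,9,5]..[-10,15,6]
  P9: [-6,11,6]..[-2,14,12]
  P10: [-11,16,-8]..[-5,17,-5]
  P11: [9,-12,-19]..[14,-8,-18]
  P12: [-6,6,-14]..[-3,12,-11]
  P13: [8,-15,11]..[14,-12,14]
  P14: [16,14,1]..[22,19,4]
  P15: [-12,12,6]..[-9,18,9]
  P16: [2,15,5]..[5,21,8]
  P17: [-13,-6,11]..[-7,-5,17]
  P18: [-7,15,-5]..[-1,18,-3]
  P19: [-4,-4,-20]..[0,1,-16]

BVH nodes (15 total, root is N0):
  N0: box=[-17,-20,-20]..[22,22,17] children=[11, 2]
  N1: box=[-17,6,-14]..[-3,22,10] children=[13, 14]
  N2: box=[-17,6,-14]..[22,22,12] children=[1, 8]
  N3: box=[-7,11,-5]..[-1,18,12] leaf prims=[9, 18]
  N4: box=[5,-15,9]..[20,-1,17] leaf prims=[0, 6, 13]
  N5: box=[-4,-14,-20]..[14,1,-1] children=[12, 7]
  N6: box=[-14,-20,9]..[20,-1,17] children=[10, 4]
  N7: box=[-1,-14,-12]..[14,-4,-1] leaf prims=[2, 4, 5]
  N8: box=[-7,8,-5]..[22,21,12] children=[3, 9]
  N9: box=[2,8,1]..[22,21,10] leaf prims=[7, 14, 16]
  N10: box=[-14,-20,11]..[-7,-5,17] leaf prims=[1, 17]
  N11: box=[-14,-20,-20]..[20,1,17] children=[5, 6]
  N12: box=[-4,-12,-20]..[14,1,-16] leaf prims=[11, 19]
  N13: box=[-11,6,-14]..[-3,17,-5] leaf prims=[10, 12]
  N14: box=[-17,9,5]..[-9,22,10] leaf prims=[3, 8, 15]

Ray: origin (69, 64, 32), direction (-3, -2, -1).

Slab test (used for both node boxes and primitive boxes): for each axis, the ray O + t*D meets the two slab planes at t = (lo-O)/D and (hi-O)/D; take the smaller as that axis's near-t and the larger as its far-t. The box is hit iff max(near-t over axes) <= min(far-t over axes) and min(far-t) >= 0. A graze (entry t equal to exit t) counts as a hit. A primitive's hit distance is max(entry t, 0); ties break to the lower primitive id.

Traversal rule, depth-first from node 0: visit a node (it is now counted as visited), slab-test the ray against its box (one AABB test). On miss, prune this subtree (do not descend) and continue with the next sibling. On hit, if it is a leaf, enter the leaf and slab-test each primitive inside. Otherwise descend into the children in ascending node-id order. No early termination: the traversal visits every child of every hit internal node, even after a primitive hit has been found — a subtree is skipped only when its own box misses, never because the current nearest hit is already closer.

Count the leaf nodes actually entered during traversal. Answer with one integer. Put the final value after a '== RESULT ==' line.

Trace the traversal:
N0 x:[47/3,86/3] y:[21,42] z:[15,52] -> hit [21,86/3], descend [2, 11]
  N2 x:[47/3,86/3] y:[21,29] z:[20,46] -> hit [21,86/3], descend [1, 8]
    N1 x:[24,86/3] y:[21,29] z:[22,46] -> hit [24,86/3], descend [13, 14]
      N13 x:[24,80/3] y:[47/2,29] z:[37,46] -> miss, prune
      N14 x:[26,86/3] y:[21,55/2] z:[22,27] -> hit [26,27] leaf, test {P3(miss), P8@t=79/3, P15@t=26}
    N8 x:[47/3,76/3] y:[43/2,28] z:[20,37] -> hit [43/2,76/3], descend [3, 9]
      N3 x:[70/3,76/3] y:[23,53/2] z:[20,37] -> hit [70/3,76/3] leaf, test {P9@t=25, P18(miss)}
      N9 x:[47/3,67/3] y:[43/2,28] z:[22,31] -> hit [22,67/3] leaf, test {P7(miss), P14(miss), P16(miss)}
  N11 x:[49/3,83/3] y:[63/2,42] z:[15,52] -> miss, prune

Summary -> nodes [0, 2, 1, 13, 14, 8, 3, 9, 11]; box-tests=9; leaf-entries=3; first=P9

== RESULT ==
3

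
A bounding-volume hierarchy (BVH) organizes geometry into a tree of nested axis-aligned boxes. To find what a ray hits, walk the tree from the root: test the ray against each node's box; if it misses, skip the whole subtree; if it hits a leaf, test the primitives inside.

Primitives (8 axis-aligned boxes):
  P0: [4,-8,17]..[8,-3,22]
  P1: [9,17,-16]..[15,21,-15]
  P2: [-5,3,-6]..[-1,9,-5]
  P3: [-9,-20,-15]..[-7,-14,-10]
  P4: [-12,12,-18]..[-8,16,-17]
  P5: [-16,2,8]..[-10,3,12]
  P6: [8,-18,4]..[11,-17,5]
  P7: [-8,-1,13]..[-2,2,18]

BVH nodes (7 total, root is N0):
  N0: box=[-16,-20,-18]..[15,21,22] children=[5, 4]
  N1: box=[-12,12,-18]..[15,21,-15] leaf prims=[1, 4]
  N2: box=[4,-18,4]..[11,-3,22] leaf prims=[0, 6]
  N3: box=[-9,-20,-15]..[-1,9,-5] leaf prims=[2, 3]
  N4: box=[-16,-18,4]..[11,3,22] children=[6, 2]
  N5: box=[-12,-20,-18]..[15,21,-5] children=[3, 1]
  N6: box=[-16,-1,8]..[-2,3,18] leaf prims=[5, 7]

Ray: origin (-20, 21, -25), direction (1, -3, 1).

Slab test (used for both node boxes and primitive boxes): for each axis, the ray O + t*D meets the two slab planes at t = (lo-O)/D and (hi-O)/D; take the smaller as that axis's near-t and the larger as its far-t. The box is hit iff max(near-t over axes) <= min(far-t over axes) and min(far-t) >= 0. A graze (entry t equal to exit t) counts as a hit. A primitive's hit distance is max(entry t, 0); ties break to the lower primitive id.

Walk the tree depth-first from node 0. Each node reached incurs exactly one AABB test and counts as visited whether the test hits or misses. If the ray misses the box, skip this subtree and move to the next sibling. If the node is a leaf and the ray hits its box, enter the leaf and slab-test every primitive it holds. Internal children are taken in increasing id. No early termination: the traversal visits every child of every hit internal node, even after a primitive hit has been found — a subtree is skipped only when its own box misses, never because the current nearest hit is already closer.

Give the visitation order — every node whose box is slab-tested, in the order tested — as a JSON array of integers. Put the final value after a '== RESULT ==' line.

Traverse from the root:
N0 x:[4,35] y:[0,41/3] z:[7,47] -> hit [7,41/3], descend [4, 5]
  N4 x:[4,31] y:[6,13] z:[29,47] -> miss, prune
  N5 x:[8,35] y:[0,41/3] z:[7,20] -> hit [8,41/3], descend [1, 3]
    N1 x:[8,35] y:[0,3] z:[7,10] -> miss, prune
    N3 x:[11,19] y:[4,41/3] z:[10,20] -> hit [11,41/3] leaf, test {P2(miss), P3@t=35/3}

order=[0, 4, 5, 1, 3]  |boxes|=5  |leaves|=1  hit=P3

== RESULT ==
[0, 4, 5, 1, 3]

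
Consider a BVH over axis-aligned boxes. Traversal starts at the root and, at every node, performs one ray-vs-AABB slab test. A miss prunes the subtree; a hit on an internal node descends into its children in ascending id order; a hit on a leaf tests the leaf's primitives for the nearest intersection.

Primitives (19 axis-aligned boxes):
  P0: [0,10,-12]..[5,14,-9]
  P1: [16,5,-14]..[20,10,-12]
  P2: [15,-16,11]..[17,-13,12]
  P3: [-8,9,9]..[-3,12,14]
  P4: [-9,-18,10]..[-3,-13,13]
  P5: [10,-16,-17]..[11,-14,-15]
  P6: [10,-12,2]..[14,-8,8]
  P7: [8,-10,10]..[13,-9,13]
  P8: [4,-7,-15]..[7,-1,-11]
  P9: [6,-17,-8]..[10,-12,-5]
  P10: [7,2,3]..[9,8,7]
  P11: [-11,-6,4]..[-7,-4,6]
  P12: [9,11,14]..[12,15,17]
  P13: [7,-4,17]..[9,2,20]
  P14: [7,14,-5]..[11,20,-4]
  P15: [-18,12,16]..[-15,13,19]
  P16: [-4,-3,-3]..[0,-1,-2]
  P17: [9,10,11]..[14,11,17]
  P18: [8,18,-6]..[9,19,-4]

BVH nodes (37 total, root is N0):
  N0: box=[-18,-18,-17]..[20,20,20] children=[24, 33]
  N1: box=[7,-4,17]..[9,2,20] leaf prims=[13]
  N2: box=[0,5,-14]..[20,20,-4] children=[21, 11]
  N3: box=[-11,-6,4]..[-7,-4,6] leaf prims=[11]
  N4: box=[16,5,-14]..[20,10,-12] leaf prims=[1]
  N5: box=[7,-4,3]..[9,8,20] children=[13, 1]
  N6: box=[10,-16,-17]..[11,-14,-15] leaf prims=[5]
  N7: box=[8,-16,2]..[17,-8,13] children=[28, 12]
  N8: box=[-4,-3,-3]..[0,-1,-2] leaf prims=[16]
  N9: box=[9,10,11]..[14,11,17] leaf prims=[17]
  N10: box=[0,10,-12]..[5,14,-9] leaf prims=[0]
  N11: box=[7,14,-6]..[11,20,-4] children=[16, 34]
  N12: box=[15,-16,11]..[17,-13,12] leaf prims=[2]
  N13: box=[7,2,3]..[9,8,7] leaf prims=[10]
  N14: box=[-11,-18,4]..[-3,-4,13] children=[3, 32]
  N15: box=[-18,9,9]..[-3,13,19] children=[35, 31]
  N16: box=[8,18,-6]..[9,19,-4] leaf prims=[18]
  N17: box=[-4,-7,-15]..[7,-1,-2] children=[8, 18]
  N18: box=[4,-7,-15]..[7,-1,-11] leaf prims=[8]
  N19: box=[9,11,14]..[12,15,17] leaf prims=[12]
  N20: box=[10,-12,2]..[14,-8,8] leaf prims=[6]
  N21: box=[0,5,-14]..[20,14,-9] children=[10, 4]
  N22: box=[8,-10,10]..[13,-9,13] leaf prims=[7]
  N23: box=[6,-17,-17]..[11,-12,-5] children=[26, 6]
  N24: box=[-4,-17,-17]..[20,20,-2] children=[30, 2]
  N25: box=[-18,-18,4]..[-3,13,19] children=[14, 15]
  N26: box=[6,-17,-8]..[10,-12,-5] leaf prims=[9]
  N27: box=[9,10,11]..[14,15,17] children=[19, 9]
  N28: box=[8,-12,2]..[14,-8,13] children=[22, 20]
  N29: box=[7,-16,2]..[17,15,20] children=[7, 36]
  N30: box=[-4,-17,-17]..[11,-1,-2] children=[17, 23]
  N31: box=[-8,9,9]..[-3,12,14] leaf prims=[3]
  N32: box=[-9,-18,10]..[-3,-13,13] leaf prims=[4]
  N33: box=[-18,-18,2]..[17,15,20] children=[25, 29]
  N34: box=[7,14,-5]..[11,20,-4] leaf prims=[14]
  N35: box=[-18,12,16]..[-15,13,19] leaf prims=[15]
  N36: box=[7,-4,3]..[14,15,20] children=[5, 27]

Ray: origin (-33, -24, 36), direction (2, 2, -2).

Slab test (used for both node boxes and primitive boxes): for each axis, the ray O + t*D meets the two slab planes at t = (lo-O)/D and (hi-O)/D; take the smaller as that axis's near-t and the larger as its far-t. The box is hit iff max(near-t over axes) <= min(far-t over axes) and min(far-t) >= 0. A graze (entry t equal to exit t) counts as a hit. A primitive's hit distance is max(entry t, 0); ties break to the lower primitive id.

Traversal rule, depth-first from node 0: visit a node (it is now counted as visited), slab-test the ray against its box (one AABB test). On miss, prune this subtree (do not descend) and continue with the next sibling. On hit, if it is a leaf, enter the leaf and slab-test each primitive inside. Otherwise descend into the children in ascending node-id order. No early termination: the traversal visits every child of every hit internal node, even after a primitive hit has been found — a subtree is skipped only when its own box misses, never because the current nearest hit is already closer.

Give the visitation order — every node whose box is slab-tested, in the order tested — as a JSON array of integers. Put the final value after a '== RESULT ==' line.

Walk:
N0 x:[15/2,53/2] y:[3,22] z:[8,53/2] -> hit [8,22], descend [24, 33]
  N24 x:[29/2,53/2] y:[7/2,22] z:[19,53/2] -> hit [19,22], descend [2, 30]
    N2 x:[33/2,53/2] y:[29/2,22] z:[20,25] -> hit [20,22], descend [11, 21]
      N11 x:[20,22] y:[19,22] z:[20,21] -> hit [20,21], descend [16, 34]
        N16 x:[41/2,21] y:[21,43/2] z:[20,21] -> hit [21,21] leaf, test {P18@t=21}
        N34 x:[20,22] y:[19,22] z:[20,41/2] -> hit [20,41/2] leaf, test {P14@t=20}
      N21 x:[33/2,53/2] y:[29/2,19] z:[45/2,25] -> miss, prune
    N30 x:[29/2,22] y:[7/2,23/2] z:[19,53/2] -> miss, prune
  N33 x:[15/2,25] y:[3,39/2] z:[8,17] -> hit [8,17], descend [25, 29]
    N25 x:[15/2,15] y:[3,37/2] z:[17/2,16] -> hit [17/2,15], descend [14, 15]
      N14 x:[11,15] y:[3,10] z:[23/2,16] -> miss, prune
      N15 x:[15/2,15] y:[33/2,37/2] z:[17/2,27/2] -> miss, prune
    N29 x:[20,25] y:[4,39/2] z:[8,17] -> miss, prune

13 AABB tests over nodes [0, 24, 2, 11, 16, 34, 21, 30, 33, 25, 14, 15, 29]; 2 leaves entered; closest P14.

== RESULT ==
[0, 24, 2, 11, 16, 34, 21, 30, 33, 25, 14, 15, 29]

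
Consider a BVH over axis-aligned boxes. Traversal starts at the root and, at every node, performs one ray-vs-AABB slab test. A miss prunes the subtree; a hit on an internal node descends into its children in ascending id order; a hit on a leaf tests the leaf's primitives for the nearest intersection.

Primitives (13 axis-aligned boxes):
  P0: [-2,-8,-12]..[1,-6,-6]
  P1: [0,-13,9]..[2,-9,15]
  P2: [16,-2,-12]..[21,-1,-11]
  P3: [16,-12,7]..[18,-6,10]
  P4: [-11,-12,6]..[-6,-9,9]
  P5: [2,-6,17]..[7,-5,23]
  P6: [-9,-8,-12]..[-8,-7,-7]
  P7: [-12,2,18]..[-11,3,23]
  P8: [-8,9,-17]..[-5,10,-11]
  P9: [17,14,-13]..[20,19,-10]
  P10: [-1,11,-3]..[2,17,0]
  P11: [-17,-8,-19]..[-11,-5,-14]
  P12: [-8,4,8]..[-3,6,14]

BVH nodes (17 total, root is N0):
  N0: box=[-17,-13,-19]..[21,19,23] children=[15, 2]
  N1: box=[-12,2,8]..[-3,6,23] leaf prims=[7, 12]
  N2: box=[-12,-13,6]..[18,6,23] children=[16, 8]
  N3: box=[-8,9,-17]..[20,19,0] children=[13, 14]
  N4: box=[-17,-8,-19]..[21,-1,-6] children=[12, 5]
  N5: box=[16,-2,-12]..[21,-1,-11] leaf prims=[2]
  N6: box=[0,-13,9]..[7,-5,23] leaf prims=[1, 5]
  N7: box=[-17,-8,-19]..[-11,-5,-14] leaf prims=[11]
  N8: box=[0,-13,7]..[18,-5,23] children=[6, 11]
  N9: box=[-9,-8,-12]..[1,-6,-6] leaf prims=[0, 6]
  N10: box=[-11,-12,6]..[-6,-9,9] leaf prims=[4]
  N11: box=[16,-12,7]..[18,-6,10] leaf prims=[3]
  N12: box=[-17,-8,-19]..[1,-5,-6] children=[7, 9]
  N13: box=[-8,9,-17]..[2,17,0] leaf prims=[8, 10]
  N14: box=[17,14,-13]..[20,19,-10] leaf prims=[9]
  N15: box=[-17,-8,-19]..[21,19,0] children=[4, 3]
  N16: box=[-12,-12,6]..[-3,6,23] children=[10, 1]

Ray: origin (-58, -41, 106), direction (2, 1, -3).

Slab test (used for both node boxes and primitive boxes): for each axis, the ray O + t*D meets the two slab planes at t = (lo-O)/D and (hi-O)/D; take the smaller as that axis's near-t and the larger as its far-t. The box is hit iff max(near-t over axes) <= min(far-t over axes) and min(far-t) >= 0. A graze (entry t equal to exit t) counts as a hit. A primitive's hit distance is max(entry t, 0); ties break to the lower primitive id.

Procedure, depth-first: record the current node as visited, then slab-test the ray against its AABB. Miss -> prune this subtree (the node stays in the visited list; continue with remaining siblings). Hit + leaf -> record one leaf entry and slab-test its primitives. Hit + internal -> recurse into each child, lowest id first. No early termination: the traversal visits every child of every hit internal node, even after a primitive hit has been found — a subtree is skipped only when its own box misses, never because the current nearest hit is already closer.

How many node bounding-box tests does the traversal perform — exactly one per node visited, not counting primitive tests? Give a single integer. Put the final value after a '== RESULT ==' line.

Trace the traversal:
N0 x:[41/2,79/2] y:[28,60] z:[83/3,125/3] -> hit [28,79/2], descend [2, 15]
  N2 x:[23,38] y:[28,47] z:[83/3,100/3] -> hit [28,100/3], descend [8, 16]
    N8 x:[29,38] y:[28,36] z:[83/3,33] -> hit [29,33], descend [6, 11]
      N6 x:[29,65/2] y:[28,36] z:[83/3,97/3] -> hit [29,97/3] leaf, test {P1(miss), P5(miss)}
      N11 x:[37,38] y:[29,35] z:[32,33] -> miss, prune
    N16 x:[23,55/2] y:[29,47] z:[83/3,100/3] -> miss, prune
  N15 x:[41/2,79/2] y:[33,60] z:[106/3,125/3] -> hit [106/3,79/2], descend [3, 4]
    N3 x:[25,39] y:[50,60] z:[106/3,41] -> miss, prune
    N4 x:[41/2,79/2] y:[33,40] z:[112/3,125/3] -> hit [112/3,79/2], descend [5, 12]
      N5 x:[37,79/2] y:[39,40] z:[39,118/3] -> hit [39,118/3] leaf, test {P2@t=39}
      N12 x:[41/2,59/2] y:[33,36] z:[112/3,125/3] -> miss, prune

Summary -> nodes [0, 2, 8, 6, 11, 16, 15, 3, 4, 5, 12]; box-tests=11; leaf-entries=2; first=P2

== RESULT ==
11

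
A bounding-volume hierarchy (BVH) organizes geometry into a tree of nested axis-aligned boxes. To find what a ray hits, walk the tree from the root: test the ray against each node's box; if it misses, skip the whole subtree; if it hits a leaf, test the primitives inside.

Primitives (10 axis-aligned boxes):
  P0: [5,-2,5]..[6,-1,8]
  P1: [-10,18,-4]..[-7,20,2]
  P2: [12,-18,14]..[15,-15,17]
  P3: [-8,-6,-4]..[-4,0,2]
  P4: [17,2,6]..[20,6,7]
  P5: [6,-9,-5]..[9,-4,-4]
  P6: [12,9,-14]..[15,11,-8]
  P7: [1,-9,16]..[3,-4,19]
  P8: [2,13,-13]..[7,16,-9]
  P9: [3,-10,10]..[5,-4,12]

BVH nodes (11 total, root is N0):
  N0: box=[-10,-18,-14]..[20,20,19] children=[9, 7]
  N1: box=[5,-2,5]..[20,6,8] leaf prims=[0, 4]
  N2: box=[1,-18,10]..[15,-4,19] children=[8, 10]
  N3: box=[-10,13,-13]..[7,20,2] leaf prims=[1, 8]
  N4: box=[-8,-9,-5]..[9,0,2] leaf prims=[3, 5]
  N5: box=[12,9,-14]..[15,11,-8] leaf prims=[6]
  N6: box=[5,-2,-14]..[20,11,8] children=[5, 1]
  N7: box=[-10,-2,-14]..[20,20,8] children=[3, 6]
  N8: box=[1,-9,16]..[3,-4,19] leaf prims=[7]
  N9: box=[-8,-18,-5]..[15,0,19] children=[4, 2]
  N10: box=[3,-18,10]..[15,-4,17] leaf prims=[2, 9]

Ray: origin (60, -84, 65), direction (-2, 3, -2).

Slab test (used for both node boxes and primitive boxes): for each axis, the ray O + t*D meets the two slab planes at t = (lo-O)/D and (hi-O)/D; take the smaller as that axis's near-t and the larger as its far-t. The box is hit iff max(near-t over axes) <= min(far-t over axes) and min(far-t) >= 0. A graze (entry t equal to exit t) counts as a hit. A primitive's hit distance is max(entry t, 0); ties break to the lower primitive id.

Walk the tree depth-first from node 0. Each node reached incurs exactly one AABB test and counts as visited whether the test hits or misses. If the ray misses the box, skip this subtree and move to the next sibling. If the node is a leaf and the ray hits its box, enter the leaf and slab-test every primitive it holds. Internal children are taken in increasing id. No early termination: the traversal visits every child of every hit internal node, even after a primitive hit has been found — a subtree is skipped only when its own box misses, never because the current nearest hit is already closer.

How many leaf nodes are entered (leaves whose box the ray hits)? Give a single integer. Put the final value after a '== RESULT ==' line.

Walk:
N0 x:[20,35] y:[22,104/3] z:[23,79/2] -> hit [23,104/3], descend [7, 9]
  N7 x:[20,35] y:[82/3,104/3] z:[57/2,79/2] -> hit [57/2,104/3], descend [3, 6]
    N3 x:[53/2,35] y:[97/3,104/3] z:[63/2,39] -> hit [97/3,104/3] leaf, test {P1@t=34, P8(miss)}
    N6 x:[20,55/2] y:[82/3,95/3] z:[57/2,79/2] -> miss, prune
  N9 x:[45/2,34] y:[22,28] z:[23,35] -> hit [23,28], descend [2, 4]
    N2 x:[45/2,59/2] y:[22,80/3] z:[23,55/2] -> hit [23,80/3], descend [8, 10]
      N8 x:[57/2,59/2] y:[25,80/3] z:[23,49/2] -> miss, prune
      N10 x:[45/2,57/2] y:[22,80/3] z:[24,55/2] -> hit [24,80/3] leaf, test {P2(miss), P9(miss)}
    N4 x:[51/2,34] y:[25,28] z:[63/2,35] -> miss, prune

order=[0, 7, 3, 6, 9, 2, 8, 10, 4]  |boxes|=9  |leaves|=2  hit=P1

== RESULT ==
2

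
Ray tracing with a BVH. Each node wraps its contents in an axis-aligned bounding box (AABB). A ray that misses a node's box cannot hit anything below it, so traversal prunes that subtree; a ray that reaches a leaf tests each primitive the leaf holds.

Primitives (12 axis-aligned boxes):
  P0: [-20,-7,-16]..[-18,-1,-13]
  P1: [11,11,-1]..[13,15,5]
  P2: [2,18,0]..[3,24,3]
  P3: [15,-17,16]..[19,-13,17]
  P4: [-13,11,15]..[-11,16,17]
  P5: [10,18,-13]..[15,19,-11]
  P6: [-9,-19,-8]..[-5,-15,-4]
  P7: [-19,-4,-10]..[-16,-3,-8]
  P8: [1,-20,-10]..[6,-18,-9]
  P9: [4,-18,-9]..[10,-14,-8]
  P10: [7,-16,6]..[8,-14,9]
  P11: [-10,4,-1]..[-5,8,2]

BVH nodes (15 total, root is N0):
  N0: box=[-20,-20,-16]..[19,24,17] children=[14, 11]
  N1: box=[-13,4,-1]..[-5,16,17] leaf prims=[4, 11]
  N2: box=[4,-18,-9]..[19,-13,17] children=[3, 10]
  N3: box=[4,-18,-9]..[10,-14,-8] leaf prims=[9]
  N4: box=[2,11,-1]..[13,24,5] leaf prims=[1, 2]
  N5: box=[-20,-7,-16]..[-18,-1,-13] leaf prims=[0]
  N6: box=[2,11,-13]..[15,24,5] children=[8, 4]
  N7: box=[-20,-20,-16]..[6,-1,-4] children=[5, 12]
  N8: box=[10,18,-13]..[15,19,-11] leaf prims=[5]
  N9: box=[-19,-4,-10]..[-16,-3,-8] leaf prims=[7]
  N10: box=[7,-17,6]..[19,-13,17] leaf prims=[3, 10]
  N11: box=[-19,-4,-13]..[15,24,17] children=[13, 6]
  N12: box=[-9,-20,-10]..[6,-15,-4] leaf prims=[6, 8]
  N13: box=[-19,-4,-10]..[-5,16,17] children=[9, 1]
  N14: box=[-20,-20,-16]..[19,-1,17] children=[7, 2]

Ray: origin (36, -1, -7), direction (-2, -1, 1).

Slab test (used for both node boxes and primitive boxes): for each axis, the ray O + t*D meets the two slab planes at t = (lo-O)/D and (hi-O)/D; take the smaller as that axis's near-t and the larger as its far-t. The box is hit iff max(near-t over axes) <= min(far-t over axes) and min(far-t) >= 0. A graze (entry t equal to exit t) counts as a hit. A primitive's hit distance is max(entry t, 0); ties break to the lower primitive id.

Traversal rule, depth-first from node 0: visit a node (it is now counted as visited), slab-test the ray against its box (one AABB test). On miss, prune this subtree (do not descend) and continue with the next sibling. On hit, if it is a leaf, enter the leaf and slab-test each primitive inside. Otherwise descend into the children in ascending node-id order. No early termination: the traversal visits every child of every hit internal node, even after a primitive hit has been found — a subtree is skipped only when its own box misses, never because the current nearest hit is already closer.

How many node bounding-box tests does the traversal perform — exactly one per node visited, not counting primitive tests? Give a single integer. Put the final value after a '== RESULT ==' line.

Walk:
N0 x:[17/2,28] y:[-25,19] z:[-9,24] -> hit [17/2,19], descend [11, 14]
  N11 x:[21/2,55/2] y:[-25,3] z:[-6,24] -> miss, prune
  N14 x:[17/2,28] y:[0,19] z:[-9,24] -> hit [17/2,19], descend [2, 7]
    N2 x:[17/2,16] y:[12,17] z:[-2,24] -> hit [12,16], descend [3, 10]
      N3 x:[13,16] y:[13,17] z:[-2,-1] -> miss, prune
      N10 x:[17/2,29/2] y:[12,16] z:[13,24] -> hit [13,29/2] leaf, test {P3(miss), P10@t=14}
    N7 x:[15,28] y:[0,19] z:[-9,3] -> miss, prune

order=[0, 11, 14, 2, 3, 10, 7]  |boxes|=7  |leaves|=1  hit=P10

== RESULT ==
7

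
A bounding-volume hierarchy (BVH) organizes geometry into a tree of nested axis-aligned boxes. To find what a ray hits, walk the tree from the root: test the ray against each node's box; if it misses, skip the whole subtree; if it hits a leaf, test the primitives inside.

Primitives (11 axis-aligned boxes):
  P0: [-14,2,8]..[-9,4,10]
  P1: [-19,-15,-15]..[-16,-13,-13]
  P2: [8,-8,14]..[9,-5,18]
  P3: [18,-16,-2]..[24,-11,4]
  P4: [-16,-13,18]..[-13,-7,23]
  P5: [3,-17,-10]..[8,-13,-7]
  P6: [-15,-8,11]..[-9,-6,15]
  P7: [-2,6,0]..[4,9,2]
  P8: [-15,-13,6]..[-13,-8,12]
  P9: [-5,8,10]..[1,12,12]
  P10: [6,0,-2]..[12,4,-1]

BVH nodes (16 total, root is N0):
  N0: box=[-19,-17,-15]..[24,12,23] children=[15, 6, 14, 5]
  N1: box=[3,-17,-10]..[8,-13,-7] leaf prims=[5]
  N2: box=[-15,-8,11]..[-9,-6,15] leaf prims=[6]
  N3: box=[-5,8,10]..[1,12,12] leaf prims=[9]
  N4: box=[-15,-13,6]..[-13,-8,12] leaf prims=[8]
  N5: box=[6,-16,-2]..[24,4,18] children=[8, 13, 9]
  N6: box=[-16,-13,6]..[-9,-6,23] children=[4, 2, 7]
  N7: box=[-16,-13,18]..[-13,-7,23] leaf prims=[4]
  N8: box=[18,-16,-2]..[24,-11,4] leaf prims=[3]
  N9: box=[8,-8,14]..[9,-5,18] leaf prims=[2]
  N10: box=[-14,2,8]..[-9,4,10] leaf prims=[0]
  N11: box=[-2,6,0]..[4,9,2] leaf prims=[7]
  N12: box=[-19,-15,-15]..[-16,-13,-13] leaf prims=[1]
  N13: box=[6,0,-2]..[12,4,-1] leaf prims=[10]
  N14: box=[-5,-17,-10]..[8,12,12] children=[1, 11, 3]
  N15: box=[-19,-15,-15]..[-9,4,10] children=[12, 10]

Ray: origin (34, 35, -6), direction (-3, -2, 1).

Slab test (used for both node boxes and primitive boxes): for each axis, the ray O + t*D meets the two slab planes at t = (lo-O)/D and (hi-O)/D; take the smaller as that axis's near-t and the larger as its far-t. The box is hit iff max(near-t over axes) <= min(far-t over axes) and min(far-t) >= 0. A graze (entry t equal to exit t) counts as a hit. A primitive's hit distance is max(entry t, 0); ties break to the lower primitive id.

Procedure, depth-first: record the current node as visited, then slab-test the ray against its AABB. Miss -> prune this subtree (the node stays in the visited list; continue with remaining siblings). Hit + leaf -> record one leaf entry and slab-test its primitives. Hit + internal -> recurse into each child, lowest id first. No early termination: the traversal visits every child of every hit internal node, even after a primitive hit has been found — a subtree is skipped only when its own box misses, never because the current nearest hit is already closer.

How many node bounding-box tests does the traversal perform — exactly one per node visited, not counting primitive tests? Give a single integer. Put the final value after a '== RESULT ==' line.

Walk:
N0 x:[10/3,53/3] y:[23/2,26] z:[-9,29] -> hit [23/2,53/3], descend [5, 6, 14, 15]
  N5 x:[10/3,28/3] y:[31/2,51/2] z:[4,24] -> miss, prune
  N6 x:[43/3,50/3] y:[41/2,24] z:[12,29] -> miss, prune
  N14 x:[26/3,13] y:[23/2,26] z:[-4,18] -> hit [23/2,13], descend [1, 3, 11]
    N1 x:[26/3,31/3] y:[24,26] z:[-4,-1] -> miss, prune
    N3 x:[11,13] y:[23/2,27/2] z:[16,18] -> miss, prune
    N11 x:[10,12] y:[13,29/2] z:[6,8] -> miss, prune
  N15 x:[43/3,53/3] y:[31/2,25] z:[-9,16] -> hit [31/2,16], descend [10, 12]
    N10 x:[43/3,16] y:[31/2,33/2] z:[14,16] -> hit [31/2,16] leaf, test {P0@t=31/2}
    N12 x:[50/3,53/3] y:[24,25] z:[-9,-7] -> miss, prune

order=[0, 5, 6, 14, 1, 3, 11, 15, 10, 12]  |boxes|=10  |leaves|=1  hit=P0

== RESULT ==
10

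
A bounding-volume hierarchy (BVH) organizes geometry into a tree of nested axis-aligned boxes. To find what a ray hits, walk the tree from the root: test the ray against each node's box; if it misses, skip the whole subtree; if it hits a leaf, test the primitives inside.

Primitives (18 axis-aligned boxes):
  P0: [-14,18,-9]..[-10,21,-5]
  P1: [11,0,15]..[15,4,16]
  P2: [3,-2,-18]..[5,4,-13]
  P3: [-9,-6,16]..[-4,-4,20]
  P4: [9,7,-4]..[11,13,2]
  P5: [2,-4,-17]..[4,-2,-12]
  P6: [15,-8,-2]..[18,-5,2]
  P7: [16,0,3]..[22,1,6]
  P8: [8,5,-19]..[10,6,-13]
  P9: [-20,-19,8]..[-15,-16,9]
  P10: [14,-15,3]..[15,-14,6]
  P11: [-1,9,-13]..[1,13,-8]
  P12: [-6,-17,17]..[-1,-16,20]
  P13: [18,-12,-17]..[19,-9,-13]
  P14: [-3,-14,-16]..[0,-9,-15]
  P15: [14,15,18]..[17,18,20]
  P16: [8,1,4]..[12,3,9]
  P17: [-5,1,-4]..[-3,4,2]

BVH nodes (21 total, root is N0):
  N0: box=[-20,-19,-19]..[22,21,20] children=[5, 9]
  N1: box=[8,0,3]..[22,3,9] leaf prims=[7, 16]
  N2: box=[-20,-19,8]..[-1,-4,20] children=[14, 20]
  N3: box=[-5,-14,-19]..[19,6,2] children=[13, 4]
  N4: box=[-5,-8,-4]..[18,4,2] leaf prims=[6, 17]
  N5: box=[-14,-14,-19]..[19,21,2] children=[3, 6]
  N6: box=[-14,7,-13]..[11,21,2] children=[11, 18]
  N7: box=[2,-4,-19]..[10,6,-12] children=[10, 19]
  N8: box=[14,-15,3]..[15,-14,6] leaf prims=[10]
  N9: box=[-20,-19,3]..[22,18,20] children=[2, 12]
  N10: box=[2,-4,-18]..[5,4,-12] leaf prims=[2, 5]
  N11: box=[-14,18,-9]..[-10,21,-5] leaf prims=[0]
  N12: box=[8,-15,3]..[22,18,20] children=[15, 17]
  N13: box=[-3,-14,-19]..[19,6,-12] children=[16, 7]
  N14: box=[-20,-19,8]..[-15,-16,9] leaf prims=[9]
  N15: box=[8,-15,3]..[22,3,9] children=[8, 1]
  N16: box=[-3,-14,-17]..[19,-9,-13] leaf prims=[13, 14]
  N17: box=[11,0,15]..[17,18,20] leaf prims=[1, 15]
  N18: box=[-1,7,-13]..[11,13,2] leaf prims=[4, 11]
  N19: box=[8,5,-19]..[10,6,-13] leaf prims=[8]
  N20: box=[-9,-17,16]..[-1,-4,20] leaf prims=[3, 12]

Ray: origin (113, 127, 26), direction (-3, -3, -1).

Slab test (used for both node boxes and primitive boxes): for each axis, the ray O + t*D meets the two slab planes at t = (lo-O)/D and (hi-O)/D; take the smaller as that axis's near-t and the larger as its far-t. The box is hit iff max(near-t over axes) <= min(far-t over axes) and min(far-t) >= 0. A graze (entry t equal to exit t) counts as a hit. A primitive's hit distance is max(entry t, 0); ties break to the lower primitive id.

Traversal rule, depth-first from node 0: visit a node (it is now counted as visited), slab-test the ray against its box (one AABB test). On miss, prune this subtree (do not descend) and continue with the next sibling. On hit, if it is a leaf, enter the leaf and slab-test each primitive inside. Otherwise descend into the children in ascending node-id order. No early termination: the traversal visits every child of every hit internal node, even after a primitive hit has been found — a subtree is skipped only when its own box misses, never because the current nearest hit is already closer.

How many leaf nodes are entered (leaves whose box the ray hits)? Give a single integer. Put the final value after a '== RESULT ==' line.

Traverse from the root:
N0 x:[91/3,133/3] y:[106/3,146/3] z:[6,45] -> hit [106/3,133/3], descend [5, 9]
  N5 x:[94/3,127/3] y:[106/3,47] z:[24,45] -> hit [106/3,127/3], descend [3, 6]
    N3 x:[94/3,118/3] y:[121/3,47] z:[24,45] -> miss, prune
    N6 x:[34,127/3] y:[106/3,40] z:[24,39] -> hit [106/3,39], descend [11, 18]
      N11 x:[41,127/3] y:[106/3,109/3] z:[31,35] -> miss, prune
      N18 x:[34,38] y:[38,40] z:[24,39] -> hit [38,38] leaf, test {P4(miss), P11@t=38}
  N9 x:[91/3,133/3] y:[109/3,146/3] z:[6,23] -> miss, prune

7 AABB tests over nodes [0, 5, 3, 6, 11, 18, 9]; 1 leaf entered; closest P11.

== RESULT ==
1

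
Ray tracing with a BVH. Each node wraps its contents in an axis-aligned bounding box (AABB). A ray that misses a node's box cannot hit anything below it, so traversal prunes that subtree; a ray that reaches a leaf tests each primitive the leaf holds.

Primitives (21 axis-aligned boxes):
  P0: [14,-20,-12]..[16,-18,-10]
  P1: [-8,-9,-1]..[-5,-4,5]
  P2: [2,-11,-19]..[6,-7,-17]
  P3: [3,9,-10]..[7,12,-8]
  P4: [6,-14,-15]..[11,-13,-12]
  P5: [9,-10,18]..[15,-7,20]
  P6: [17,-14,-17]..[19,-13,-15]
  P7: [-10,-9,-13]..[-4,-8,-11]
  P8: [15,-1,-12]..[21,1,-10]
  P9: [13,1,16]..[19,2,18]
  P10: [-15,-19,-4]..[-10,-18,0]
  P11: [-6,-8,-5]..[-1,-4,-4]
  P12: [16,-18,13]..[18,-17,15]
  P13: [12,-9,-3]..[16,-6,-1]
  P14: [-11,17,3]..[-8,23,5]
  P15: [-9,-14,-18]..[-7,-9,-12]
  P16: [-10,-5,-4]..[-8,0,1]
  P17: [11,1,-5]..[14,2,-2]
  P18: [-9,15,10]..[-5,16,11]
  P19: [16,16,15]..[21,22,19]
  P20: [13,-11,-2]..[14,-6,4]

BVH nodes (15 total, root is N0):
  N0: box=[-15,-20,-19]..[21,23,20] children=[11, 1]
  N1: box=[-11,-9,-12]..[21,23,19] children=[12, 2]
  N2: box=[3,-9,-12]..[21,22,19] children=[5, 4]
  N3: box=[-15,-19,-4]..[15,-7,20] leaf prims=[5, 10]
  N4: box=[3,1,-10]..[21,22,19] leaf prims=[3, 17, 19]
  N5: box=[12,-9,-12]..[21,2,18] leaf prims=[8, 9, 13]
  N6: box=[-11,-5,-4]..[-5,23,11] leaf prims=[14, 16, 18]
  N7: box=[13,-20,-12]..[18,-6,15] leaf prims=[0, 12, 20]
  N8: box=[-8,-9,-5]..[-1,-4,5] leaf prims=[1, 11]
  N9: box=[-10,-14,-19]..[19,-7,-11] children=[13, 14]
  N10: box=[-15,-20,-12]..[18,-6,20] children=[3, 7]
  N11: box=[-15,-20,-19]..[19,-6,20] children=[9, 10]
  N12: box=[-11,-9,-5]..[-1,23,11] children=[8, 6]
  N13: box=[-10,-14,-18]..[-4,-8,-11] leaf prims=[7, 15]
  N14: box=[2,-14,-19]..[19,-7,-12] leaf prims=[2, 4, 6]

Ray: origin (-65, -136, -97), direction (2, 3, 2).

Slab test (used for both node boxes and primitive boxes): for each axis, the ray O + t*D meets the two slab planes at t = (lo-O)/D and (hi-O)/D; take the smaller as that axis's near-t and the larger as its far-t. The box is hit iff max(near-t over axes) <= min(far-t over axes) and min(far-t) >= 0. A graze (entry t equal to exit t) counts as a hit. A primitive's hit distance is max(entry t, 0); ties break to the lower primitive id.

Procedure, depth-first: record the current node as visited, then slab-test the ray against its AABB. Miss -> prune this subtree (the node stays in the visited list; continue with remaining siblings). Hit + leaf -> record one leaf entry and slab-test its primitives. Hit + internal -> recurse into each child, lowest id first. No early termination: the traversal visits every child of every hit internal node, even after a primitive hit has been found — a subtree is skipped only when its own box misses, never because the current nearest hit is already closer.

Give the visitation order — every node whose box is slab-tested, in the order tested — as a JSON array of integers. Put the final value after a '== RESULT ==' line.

Trace the traversal:
N0 x:[25,43] y:[116/3,53] z:[39,117/2] -> hit [39,43], descend [1, 11]
  N1 x:[27,43] y:[127/3,53] z:[85/2,58] -> hit [85/2,43], descend [2, 12]
    N2 x:[34,43] y:[127/3,158/3] z:[85/2,58] -> hit [85/2,43], descend [4, 5]
      N4 x:[34,43] y:[137/3,158/3] z:[87/2,58] -> miss, prune
      N5 x:[77/2,43] y:[127/3,46] z:[85/2,115/2] -> hit [85/2,43] leaf, test {P8(miss), P9(miss), P13(miss)}
    N12 x:[27,32] y:[127/3,53] z:[46,54] -> miss, prune
  N11 x:[25,42] y:[116/3,130/3] z:[39,117/2] -> hit [39,42], descend [9, 10]
    N9 x:[55/2,42] y:[122/3,43] z:[39,43] -> hit [122/3,42], descend [13, 14]
      N13 x:[55/2,61/2] y:[122/3,128/3] z:[79/2,43] -> miss, prune
      N14 x:[67/2,42] y:[122/3,43] z:[39,85/2] -> hit [122/3,42] leaf, test {P2(miss), P4(miss), P6@t=41}
    N10 x:[25,83/2] y:[116/3,130/3] z:[85/2,117/2] -> miss, prune

Summary -> nodes [0, 1, 2, 4, 5, 12, 11, 9, 13, 14, 10]; box-tests=11; leaf-entries=2; first=P6

== RESULT ==
[0, 1, 2, 4, 5, 12, 11, 9, 13, 14, 10]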